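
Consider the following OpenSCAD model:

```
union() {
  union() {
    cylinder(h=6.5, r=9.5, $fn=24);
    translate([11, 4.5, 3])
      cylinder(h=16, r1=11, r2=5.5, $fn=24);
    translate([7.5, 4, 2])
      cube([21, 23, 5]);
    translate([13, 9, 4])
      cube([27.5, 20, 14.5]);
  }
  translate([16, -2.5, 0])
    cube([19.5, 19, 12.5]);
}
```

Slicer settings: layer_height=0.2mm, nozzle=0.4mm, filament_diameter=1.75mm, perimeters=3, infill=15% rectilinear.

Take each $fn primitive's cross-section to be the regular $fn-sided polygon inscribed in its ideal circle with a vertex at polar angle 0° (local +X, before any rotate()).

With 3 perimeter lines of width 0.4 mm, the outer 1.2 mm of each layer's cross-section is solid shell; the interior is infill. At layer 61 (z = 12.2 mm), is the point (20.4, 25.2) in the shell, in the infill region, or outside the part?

infill

At z = 12.2 mm: the cylinder is not intersected at this z (z outside [0, 6.5]); the cone at (11, 4.5) (r1=11→r2=5.5) has section circumradius 7.838 here — a regular 24-gon; the cube at (7.5, 4) does not reach this height (z outside [2, 7]); the 27.5×20 cube at (13, 9) contributes its full rectangle; Combining (union): the regions partially overlap (shared area 8.27 mm²), so overlapping operands fuse into one piece — 1 connected region; the cube at (16, -2.5) is present — its section is the full 19.5×19 rectangle; Taking the union: the regions partially overlap (shared area 168.37 mm²), so overlapping operands fuse into one piece — 1 connected region. Overall, the cross-section is a single solid region. The nearest boundary edge runs (13.00, 29.00)→(40.50, 29.00); distance from the point to it = 3.80 mm. The point is inside the cross-section and 3.80 mm from the nearest boundary — more than the 1.2 mm shell width (3 × 0.4), so it's in the infill interior.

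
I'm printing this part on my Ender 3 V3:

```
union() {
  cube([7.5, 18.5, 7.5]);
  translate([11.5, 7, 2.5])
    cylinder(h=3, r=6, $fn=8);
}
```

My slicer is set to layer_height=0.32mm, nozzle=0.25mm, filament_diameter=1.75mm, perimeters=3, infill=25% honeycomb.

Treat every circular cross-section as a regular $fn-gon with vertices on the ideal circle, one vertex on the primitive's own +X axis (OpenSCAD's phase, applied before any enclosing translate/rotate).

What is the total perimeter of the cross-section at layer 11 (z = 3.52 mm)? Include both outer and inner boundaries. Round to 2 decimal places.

At z = 3.52 mm: the 7.5×18.5 cube contributes its full rectangle (perimeter 52.00 mm); the r=6 cylinder at (11.5, 7) gives a regular 8-gon of circumradius 6 (constant along its height) (perimeter = 2·8·6.000·sin(180°/8) = 36.74 mm); Combining (union): the regions partially overlap (shared area 9.54 mm²), so the edge portions inside another operand are dropped and the merged outline is re-measured after clipping — boundary = 70.34 mm. Overall, the cross-section is a single solid region. Total boundary length (outer) = 70.34 mm.

70.34 mm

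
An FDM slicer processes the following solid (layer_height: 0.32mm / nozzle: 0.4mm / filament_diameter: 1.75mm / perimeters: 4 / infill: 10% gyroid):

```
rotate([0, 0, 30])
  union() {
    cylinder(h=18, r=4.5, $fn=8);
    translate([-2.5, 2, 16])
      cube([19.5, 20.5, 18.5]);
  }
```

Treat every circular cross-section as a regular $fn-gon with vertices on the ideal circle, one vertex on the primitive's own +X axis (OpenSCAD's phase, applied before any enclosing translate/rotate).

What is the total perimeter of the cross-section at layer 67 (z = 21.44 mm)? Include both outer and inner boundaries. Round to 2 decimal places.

At z = 21.44 mm: the cylinder is not intersected at this z (z outside [0, 18]); the 19.5×20.5 cube at (-2.5, 2) contributes its full rectangle (perimeter 80.00 mm); Combining (union): only the 19.5×20.5 cube at (-2.5, 2) is present, so the union is just that shape — boundary = 80.00 mm; (rotated 30° about Z; rotation is an isometry so areas/perimeters/island counts are preserved). Overall, the cross-section is a single solid region. Total boundary length (outer) = 80.00 mm.

80.00 mm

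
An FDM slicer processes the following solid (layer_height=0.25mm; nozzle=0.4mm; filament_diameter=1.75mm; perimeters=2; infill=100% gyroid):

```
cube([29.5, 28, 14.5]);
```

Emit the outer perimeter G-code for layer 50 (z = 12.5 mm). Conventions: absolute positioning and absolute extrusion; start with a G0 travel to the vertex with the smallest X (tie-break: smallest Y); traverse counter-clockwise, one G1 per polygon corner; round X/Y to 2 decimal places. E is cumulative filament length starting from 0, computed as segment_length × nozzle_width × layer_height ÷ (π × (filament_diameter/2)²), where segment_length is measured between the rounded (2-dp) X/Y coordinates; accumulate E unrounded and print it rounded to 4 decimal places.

At z = 12.5 mm: the 29.5×28 cube contributes its full rectangle. The outline is a single polygon with 4 vertices. Extrusion per mm of travel: 0.4 × 0.25 / (π × 0.875²) = 0.041575. Accumulating E over each segment gives final E = 4.7811.

G0 X0.00 Y0.00 Z12.50
G1 X29.50 Y0.00 E1.2265
G1 X29.50 Y28.00 E2.3906
G1 X0.00 Y28.00 E3.6170
G1 X0.00 Y0.00 E4.7811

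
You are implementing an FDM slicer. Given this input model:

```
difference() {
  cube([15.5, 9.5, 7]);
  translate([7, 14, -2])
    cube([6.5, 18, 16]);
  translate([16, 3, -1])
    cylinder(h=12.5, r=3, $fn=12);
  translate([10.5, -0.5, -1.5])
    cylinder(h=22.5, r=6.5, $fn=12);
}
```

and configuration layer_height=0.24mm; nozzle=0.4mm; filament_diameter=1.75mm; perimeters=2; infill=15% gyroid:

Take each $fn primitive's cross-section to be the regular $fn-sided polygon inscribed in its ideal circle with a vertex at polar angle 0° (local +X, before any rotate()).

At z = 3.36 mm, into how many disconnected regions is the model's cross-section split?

At z = 3.36 mm: the cube is present — its section is the full 15.5×9.5 rectangle; the cube at (7, 14) (footprint 6.5×18) is included at this height; the cylinder at (16, 3): section is a regular 12-gon, circumradius r=3; the r=6.5 cylinder at (10.5, -0.5) contributes a regular 12-gon of circumradius 6.5; After the difference (first − rest): starting from the 15.5×9.5 cube, the 6.5×18 cube at (7, 14) misses the remaining region (no effect); the r=3 cylinder at (16, 3) partially overlaps it — only the 10.57 mm² overlap (of its 27.00 mm²) is removed, clipping the outline; the r=6.5 cylinder at (10.5, -0.5) partially overlaps it — only the 45.66 mm² overlap (of its 126.75 mm²) is removed, clipping the outline — 1 connected region. The result has 1 disconnected region.

1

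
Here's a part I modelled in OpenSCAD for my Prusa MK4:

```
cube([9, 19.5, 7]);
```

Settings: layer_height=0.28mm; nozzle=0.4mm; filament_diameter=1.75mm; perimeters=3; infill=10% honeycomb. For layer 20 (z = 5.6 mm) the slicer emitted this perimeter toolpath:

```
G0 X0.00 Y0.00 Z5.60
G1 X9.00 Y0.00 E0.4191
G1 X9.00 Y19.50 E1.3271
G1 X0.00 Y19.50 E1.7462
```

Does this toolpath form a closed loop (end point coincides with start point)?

Start point (G0): (0.00, 0.00). End point (last G1): the path does not return to the start — open.

no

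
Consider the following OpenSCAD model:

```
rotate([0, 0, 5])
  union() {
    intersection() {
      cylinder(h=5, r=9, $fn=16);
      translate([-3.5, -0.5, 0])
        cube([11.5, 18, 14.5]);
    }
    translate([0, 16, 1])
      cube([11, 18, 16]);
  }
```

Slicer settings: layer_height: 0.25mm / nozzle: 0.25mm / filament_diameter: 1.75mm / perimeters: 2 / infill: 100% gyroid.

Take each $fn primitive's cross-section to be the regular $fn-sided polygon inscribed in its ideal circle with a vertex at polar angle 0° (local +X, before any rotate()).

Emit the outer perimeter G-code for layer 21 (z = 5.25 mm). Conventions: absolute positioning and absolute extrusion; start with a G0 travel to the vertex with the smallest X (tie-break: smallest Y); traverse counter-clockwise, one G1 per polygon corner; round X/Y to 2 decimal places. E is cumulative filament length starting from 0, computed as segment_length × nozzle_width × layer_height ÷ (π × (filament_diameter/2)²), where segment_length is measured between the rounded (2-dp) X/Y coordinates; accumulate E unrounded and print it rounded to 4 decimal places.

G0 X-2.96 Y33.87 Z5.25
G1 X-1.39 Y15.94 E0.4677
G1 X9.56 Y16.90 E0.7533
G1 X7.99 Y34.83 E1.2210
G1 X-2.96 Y33.87 E1.5066

At z = 5.25 mm: the cylinder is not intersected at this z (z outside [0, 5]); the 11.5×18 cube at (-3.5, -0.5) contributes its full rectangle; After intersecting: at least one operand is absent at this height, so nothing remains; the cube at (0, 16) is present — its section is the full 11×18 rectangle; Merging all regions: only the 11×18 cube at (0, 16) is present, so the union is just that shape — 1 connected region; (whole slice rotated 5° about Z — lengths, areas and connectivity unchanged). The outline is a single polygon with 4 vertices. Extrusion per mm of travel: 0.25 × 0.25 / (π × 0.875²) = 0.025984. Accumulating E over each segment gives final E = 1.5066.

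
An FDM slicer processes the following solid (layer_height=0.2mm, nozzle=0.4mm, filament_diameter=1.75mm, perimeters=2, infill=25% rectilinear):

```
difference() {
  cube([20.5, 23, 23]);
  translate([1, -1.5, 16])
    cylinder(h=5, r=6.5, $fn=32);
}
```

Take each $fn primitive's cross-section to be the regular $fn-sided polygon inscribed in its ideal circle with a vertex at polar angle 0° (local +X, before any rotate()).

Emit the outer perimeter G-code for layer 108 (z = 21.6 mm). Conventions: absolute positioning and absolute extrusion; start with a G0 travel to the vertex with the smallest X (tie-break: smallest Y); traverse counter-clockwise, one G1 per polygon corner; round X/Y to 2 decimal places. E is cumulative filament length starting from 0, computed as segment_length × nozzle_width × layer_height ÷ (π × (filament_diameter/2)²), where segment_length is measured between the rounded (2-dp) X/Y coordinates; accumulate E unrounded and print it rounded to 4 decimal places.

G0 X0.00 Y0.00 Z21.60
G1 X20.50 Y0.00 E0.6818
G1 X20.50 Y23.00 E1.4468
G1 X0.00 Y23.00 E2.1286
G1 X0.00 Y0.00 E2.8936

At z = 21.6 mm: the 20.5×23 cube contributes its full rectangle; the cylinder at (1, -1.5) is not intersected at this z (z outside [16, 21]); After the difference (first − rest): none of the subtracted shapes is present at this height, so the 20.5×23 cube is unchanged — 1 connected region. The outline is a single polygon with 4 vertices. Extrusion per mm of travel: 0.4 × 0.2 / (π × 0.875²) = 0.033260. Accumulating E over each segment gives final E = 2.8936.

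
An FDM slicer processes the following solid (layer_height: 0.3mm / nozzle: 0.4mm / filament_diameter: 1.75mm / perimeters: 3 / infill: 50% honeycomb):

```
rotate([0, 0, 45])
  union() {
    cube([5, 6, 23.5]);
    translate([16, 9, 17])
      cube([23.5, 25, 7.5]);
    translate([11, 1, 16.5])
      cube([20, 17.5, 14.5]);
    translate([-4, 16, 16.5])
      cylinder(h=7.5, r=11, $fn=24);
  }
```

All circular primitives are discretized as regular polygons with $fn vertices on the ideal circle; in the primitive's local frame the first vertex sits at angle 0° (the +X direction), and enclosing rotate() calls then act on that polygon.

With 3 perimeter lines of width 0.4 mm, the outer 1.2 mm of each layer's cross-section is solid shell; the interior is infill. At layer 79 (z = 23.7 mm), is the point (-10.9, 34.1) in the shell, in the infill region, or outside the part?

At z = 23.7 mm: the cube is absent (z outside [0, 23.5]); the cube at (16, 9) (footprint 23.5×25) is included at this height; the 20×17.5 cube at (11, 1) contributes its full rectangle; the r=11 cylinder at (-4, 16) contributes a regular 24-gon of circumradius 11; Merging all regions: the regions partially overlap (shared area 142.50 mm²), so overlapping operands fuse into one piece — 2 connected regions; (rotated 45° about Z; rotation is an isometry so areas/perimeters/island counts are preserved). Overall, the cross-section has 2 separate islands. Undo the 45° rotation: the query point maps to (16.405, 31.820) in the un-rotated model frame. The nearest boundary edge runs (16.00, 18.50)→(16.00, 34.00); distance from the point to it = 0.40 mm. (Shell/infill is judged within the island containing the point — the largest one.) The point is inside the cross-section, 0.40 mm from the nearest boundary — within the 1.2 mm shell band (3 × 0.4).

shell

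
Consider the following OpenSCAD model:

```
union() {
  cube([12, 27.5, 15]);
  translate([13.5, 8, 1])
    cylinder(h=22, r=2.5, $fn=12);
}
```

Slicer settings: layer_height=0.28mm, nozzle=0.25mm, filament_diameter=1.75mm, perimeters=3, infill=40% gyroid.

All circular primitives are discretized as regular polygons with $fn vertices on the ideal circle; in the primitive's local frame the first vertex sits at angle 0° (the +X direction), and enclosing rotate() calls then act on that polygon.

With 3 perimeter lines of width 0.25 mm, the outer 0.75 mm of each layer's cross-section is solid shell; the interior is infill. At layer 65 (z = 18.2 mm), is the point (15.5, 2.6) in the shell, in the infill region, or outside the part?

At z = 18.2 mm: the cube is absent (z outside [0, 15]); the r=2.5 cylinder at (13.5, 8) contributes a regular 12-gon of circumradius 2.5; Merging all regions: only the r=2.5 cylinder at (13.5, 8) is present, so the union is just that shape — 1 connected region. Overall, the cross-section is a single solid region. The nearest boundary edge runs (13.50, 5.50)→(14.75, 5.83); distance from the point to it = 3.32 mm. The point is not inside any of the regions above, so it lies outside the cross-section (3.32 mm from the nearest boundary).

outside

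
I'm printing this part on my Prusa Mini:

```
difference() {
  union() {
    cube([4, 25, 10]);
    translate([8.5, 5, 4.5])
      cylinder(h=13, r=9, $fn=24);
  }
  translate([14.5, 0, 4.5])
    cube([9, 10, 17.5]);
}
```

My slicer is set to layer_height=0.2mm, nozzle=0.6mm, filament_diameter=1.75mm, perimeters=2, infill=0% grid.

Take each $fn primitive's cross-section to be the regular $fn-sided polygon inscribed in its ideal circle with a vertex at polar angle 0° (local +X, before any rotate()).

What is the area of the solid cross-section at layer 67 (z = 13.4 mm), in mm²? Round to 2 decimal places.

At z = 13.4 mm: the cube does not reach this height (z outside [0, 10]); the cylinder at (8.5, 5): section is a regular 24-gon, circumradius r=9 (area = (24/2)·9.000²·sin(360°/24) = 251.57 mm²); Taking the union: only the r=9 cylinder at (8.5, 5) is present, so the union is just that shape — area = 251.57 mm²; the cube at (14.5, 0) (footprint 9×10) is included at this height (area 90.00 mm²); Taking the first minus the rest: starting from the result so far (251.57 mm²), the 9×10 cube at (14.5, 0) partially overlaps it — only the 24.61 mm² overlap (of its 90.00 mm²) is removed, clipping the outline — area = 226.97 mm². Overall, the cross-section is a single solid region. Net area = 226.97 mm².

226.97 mm²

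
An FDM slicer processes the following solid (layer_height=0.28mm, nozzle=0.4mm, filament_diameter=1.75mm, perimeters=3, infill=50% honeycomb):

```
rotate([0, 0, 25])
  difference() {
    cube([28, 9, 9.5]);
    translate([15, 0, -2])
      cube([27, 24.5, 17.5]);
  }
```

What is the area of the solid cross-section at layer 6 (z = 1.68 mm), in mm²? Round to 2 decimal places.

At z = 1.68 mm: the cube (footprint 28×9) is included at this height (area 252.00 mm²); the cube at (15, 0) is present — its section is the full 27×24.5 rectangle (area 661.50 mm²); Subtracting the remaining from the first: starting from the 28×9 cube (252.00 mm²), the 27×24.5 cube at (15, 0) partially overlaps it — only the 117.00 mm² overlap (of its 661.50 mm²) is removed, clipping the outline — area = 135.00 mm²; (whole slice rotated 25° about Z — lengths, areas and connectivity unchanged). Overall, the cross-section is a single solid region. Net area = 135.00 mm².

135.00 mm²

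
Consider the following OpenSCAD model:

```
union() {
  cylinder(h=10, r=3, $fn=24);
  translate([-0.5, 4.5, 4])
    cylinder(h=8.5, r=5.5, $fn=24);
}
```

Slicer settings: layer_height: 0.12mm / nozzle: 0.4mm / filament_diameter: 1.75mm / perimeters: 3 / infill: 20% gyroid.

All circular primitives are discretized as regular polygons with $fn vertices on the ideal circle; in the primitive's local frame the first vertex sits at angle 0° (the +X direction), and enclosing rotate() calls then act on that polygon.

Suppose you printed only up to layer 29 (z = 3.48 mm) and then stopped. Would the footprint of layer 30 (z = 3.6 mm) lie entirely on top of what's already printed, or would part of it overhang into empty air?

entirely on top

Compare the two slices. At z = 3.48: the cylinder: section is a regular 24-gon, circumradius r=3 (area = (24/2)·3.000²·sin(360°/24) = 27.95 mm²); the cylinder at (-0.5, 4.5) does not reach this height (z outside [4, 12.5]); Combining (union): only the r=3 cylinder is present, so the union is just that shape — area = 27.95 mm². At z = 3.6: the cylinder: section is a regular 24-gon, circumradius r=3 (area = (24/2)·3.000²·sin(360°/24) = 27.95 mm²); the cylinder at (-0.5, 4.5) is absent (z outside [4, 12.5]); Merging all regions: only the r=3 cylinder is present, so the union is just that shape — area = 27.95 mm². Checking containment: the cross-section at z = 3.6 is a subset of the cross-section at z = 3.48.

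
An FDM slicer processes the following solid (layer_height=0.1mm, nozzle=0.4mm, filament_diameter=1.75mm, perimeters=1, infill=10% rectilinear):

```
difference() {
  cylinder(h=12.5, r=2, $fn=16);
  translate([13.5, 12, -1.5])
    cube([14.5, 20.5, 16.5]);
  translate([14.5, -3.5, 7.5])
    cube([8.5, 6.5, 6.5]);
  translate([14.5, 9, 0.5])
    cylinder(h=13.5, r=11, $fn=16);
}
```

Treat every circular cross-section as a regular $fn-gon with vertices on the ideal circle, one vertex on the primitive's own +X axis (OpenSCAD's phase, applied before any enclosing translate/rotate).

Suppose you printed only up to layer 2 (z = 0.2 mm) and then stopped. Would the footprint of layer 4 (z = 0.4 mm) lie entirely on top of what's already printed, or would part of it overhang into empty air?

Compare the two slices. At z = 0.2: the r=2 cylinder gives a regular 16-gon of circumradius 2 (constant along its height) (area = (16/2)·2.000²·sin(360°/16) = 12.25 mm²); the cube at (13.5, 12) (footprint 14.5×20.5) is included at this height (area 297.25 mm²); the cube at (14.5, -3.5) is not intersected at this z (z outside [7.5, 14]); the cylinder at (14.5, 9) is absent (z outside [0.5, 14]); After the difference (first − rest): starting from the r=2 cylinder (12.25 mm²), the 14.5×20.5 cube at (13.5, 12) misses the remaining region (no effect) — area = 12.25 mm². At z = 0.4: the cylinder: section is a regular 16-gon, circumradius r=2 (area = (16/2)·2.000²·sin(360°/16) = 12.25 mm²); the cube at (13.5, 12) is present — its section is the full 14.5×20.5 rectangle (area 297.25 mm²); the cube at (14.5, -3.5) does not reach this height (z outside [7.5, 14]); the cylinder at (14.5, 9) is absent (z outside [0.5, 14]); Subtracting the remaining from the first: starting from the r=2 cylinder (12.25 mm²), the 14.5×20.5 cube at (13.5, 12) misses the remaining region (no effect) — area = 12.25 mm². Checking containment: the cross-section at z = 0.4 is a subset of the cross-section at z = 0.2.

entirely on top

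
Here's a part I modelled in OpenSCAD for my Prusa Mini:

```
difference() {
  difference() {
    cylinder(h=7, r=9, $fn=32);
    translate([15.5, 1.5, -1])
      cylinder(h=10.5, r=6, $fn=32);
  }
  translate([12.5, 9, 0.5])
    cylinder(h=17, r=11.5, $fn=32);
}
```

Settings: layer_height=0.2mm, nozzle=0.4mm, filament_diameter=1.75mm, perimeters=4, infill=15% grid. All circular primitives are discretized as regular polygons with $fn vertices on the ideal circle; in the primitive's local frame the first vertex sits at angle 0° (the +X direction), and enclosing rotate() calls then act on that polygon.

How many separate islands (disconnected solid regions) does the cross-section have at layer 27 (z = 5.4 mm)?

1

At z = 5.4 mm: the r=9 cylinder contributes a regular 32-gon of circumradius 9; the r=6 cylinder at (15.5, 1.5) contributes a regular 32-gon of circumradius 6; After the difference (first − rest): starting from the r=9 cylinder, the r=6 cylinder at (15.5, 1.5) misses the remaining region (no effect) — 1 connected region; the r=11.5 cylinder at (12.5, 9) contributes a regular 32-gon of circumradius 11.5; Subtracting the remaining from the first: starting from that combined region, the r=11.5 cylinder at (12.5, 9) partially overlaps it — only the 45.80 mm² overlap (of its 412.81 mm²) is removed, clipping the outline — 1 connected region. Overall, the cross-section is a single solid region. Island count = 1.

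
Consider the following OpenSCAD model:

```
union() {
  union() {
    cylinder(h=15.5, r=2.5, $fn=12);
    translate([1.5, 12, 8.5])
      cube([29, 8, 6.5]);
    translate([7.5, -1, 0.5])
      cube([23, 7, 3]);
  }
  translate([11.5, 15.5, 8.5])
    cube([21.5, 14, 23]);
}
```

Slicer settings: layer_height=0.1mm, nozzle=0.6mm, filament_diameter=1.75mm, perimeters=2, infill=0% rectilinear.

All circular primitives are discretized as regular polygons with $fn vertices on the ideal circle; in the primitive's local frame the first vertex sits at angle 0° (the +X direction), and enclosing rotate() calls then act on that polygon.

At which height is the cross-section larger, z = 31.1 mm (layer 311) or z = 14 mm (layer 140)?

Layer 311 (z = 31.1): the cylinder does not reach this height (z outside [0, 15.5]); the cube at (1.5, 12) is not intersected at this z (z outside [8.5, 15]); the cube at (7.5, -1) is absent (z outside [0.5, 3.5]); Merging all regions: nothing is present at this height; the cube at (11.5, 15.5) is present — its section is the full 21.5×14 rectangle (area 301.00 mm²); Merging all regions: only the 21.5×14 cube at (11.5, 15.5) is present, so the union is just that shape — area = 301.00 mm². So its area = 301.00 mm². Layer 140 (z = 14): the r=2.5 cylinder contributes a regular 12-gon of circumradius 2.5 (area = (12/2)·2.500²·sin(360°/12) = 18.75 mm²); the cube at (1.5, 12) is present — its section is the full 29×8 rectangle (area 232.00 mm²); the cube at (7.5, -1) is absent (z outside [0.5, 3.5]); Taking the union: the 2 present regions are separate (no shared area or edge), so areas and boundary lengths simply add and each stays a separate island — area = 250.75 mm²; the cube at (11.5, 15.5) (footprint 21.5×14) is included at this height (area 301.00 mm²); Combining (union): the regions partially overlap — summed areas 551.75 mm² minus the doubly-counted overlap 85.50 mm² gives 466.25 mm² — area = 466.25 mm². So its area = 466.25 mm². Layer 140 is larger (466.25 vs 301.00 mm²).

layer 140 (z = 14 mm)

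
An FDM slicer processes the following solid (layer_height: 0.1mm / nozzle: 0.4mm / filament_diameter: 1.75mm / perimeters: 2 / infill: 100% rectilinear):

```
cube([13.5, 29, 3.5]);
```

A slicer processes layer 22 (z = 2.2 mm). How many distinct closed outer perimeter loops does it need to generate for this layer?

At z = 2.2 mm: the 13.5×29 cube contributes its full rectangle. The result has 1 disconnected region.

1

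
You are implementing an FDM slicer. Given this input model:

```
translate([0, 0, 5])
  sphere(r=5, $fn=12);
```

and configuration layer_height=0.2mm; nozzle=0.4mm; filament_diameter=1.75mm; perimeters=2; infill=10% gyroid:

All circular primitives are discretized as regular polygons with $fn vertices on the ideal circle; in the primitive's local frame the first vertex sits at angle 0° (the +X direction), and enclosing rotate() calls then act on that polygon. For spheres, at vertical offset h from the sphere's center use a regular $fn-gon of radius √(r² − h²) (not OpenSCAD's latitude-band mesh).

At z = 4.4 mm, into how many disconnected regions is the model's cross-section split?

1

At z = 4.4 mm: the sphere: section is a regular 12-gon, circumradius = √(r²−h²) = √(5²−0.6²) = 4.964. The result has 1 disconnected region.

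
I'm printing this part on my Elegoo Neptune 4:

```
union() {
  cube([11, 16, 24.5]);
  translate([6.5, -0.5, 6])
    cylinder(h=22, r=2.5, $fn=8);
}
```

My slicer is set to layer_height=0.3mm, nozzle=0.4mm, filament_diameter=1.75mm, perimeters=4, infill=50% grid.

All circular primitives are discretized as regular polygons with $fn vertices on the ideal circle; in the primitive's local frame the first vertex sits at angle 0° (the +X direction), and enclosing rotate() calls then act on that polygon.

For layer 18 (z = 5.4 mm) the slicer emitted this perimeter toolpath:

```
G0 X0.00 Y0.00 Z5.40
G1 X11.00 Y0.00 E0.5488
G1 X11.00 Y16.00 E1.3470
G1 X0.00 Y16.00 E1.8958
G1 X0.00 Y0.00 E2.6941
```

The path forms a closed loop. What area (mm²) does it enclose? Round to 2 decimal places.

Apply the shoelace formula to the sequence of (X, Y) vertices; enclosed area = 176.00 mm².

176.00 mm²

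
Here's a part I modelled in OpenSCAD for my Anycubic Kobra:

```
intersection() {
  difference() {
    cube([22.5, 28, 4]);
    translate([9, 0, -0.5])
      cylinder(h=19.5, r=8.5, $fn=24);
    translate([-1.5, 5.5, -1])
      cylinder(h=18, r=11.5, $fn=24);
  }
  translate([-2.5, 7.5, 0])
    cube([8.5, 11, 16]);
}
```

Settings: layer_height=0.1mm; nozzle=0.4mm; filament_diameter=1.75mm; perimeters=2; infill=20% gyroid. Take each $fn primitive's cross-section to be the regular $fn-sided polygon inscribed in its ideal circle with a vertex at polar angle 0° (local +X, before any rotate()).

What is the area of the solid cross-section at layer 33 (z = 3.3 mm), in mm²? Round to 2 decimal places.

At z = 3.3 mm: the cube (footprint 22.5×28) is included at this height (area 630.00 mm²); the r=8.5 cylinder at (9, 0) contributes a regular 24-gon of circumradius 8.5 (area = (24/2)·8.500²·sin(360°/24) = 224.40 mm²); the r=11.5 cylinder at (-1.5, 5.5) gives a regular 24-gon of circumradius 11.5 (constant along its height) (area = (24/2)·11.500²·sin(360°/24) = 410.75 mm²); Taking the first minus the rest: starting from the 22.5×28 cube (630.00 mm²), the r=8.5 cylinder at (9, 0) partially overlaps it — only the 112.20 mm² overlap (of its 224.40 mm²) is removed, clipping the outline; the r=11.5 cylinder at (-1.5, 5.5) partially overlaps it — only the 76.60 mm² overlap (of its 410.75 mm²) is removed, clipping the outline — area = 441.20 mm²; the cube at (-2.5, 7.5) is present — its section is the full 8.5×11 rectangle (area 93.50 mm²); Taking the intersection: the 8.5×11 cube at (-2.5, 7.5) partially overlaps the result so far; clipping to the common part keeps 15.99 mm² — area = 15.99 mm². Overall, the cross-section is a single solid region. Net area = 15.99 mm².

15.99 mm²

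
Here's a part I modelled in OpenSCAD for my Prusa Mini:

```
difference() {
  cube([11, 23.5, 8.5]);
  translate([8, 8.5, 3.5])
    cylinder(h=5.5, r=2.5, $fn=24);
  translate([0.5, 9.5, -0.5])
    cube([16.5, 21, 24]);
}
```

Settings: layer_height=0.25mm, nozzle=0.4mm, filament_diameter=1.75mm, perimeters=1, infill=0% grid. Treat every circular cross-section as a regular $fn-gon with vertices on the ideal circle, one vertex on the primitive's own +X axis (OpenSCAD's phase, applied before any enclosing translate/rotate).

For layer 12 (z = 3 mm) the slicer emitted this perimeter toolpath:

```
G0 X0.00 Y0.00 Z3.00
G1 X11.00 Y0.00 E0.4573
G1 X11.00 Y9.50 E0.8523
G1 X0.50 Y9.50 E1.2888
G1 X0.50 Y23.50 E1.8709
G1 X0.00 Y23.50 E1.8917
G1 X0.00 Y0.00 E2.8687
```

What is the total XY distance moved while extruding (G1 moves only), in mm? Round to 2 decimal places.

69.00 mm

Sum the Euclidean lengths of each G1 segment: total = 69.00 mm.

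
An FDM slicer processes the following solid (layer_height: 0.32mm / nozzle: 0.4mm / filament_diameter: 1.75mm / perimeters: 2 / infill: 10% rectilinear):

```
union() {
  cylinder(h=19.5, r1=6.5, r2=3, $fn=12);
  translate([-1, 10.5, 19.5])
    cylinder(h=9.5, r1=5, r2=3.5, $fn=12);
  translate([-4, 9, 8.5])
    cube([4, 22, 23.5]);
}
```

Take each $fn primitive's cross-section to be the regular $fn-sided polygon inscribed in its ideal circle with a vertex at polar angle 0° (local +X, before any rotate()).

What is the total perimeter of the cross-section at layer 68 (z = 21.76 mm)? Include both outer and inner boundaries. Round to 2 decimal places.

At z = 21.76 mm: the cone does not reach this height (z outside [0, 19.5]); the cone at (-1, 10.5): at t=0.238 of its height the radius interpolates to r₁+(r₂−r₁)t = 4.643, giving a regular 12-gon of that circumradius (perimeter = 2·12·4.643·sin(180°/12) = 28.84 mm); the cube at (-4, 9) (footprint 4×22) is included at this height (perimeter 52.00 mm); Taking the union: the regions partially overlap (shared area 23.06 mm²), so the edge portions inside another operand are dropped and the merged outline is re-measured after clipping — boundary = 61.73 mm. Overall, the cross-section is a single solid region. Total boundary length (outer) = 61.73 mm.

61.73 mm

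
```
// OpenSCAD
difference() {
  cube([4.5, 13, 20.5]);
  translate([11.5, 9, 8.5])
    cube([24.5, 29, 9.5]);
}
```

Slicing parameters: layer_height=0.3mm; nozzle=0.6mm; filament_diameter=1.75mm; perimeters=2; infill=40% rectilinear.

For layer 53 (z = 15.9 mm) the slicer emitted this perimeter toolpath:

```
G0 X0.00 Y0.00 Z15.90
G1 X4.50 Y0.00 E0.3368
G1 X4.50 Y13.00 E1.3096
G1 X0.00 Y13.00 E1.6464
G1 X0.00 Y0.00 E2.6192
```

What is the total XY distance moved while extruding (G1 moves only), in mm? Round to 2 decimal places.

Sum the Euclidean lengths of each G1 segment: total = 35.00 mm.

35.00 mm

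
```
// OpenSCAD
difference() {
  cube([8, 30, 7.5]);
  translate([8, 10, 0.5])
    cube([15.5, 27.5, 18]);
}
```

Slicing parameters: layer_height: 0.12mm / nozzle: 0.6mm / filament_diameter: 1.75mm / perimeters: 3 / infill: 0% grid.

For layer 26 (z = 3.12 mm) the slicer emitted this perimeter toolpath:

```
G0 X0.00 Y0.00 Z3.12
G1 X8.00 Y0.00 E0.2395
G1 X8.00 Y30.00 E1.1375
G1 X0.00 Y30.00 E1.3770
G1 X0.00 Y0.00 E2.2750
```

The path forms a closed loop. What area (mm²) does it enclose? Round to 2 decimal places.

Apply the shoelace formula to the sequence of (X, Y) vertices; enclosed area = 240.00 mm².

240.00 mm²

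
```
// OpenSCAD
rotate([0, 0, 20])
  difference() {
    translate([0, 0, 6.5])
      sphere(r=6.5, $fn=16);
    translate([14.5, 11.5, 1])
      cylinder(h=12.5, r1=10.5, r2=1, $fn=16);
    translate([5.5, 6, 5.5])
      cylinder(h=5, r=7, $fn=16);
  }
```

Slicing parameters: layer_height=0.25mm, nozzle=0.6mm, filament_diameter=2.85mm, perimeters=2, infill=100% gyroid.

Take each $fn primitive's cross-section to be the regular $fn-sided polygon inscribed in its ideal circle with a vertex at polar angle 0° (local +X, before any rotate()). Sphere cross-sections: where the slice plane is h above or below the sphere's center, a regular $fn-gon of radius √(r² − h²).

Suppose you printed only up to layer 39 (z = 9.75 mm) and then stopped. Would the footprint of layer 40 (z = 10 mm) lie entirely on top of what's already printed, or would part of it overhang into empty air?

entirely on top

Compare the two slices. At z = 9.75: the r=6.5 sphere contributes a regular 16-gon of circumradius √(6.5²−3.25²) = 5.629 (area = (16/2)·5.629²·sin(360°/16) = 97.01 mm²); the cone at (14.5, 11.5) (r1=10.5→r2=1) has section circumradius 3.850 here — a regular 16-gon (area = (16/2)·3.850²·sin(360°/16) = 45.38 mm²); the cylinder at (5.5, 6): section is a regular 16-gon, circumradius r=7 (area = (16/2)·7.000²·sin(360°/16) = 150.01 mm²); Taking the first minus the rest: starting from the r=6.5 sphere (97.01 mm²), the cone at (14.5, 11.5) misses the remaining region (no effect); the r=7 cylinder at (5.5, 6) partially overlaps it — only the 28.05 mm² overlap (of its 150.01 mm²) is removed, clipping the outline — area = 68.96 mm²; (rotated 20° about Z; rotation is an isometry so areas/perimeters/island counts are preserved). At z = 10: the r=6.5 sphere contributes a regular 16-gon of circumradius √(6.5²−3.5²) = 5.477 (area = (16/2)·5.477²·sin(360°/16) = 91.84 mm²); the cone at (14.5, 11.5) contributes a regular 16-gon of circumradius 3.660 (interpolated between r1=10.5 and r2=1 at t=0.720) (area = (16/2)·3.660²·sin(360°/16) = 41.01 mm²); the cylinder at (5.5, 6): section is a regular 16-gon, circumradius r=7 (area = (16/2)·7.000²·sin(360°/16) = 150.01 mm²); Taking the first minus the rest: starting from the r=6.5 sphere (91.84 mm²), the cone at (14.5, 11.5) misses the remaining region (no effect); the r=7 cylinder at (5.5, 6) partially overlaps it — only the 26.40 mm² overlap (of its 150.01 mm²) is removed, clipping the outline — area = 65.44 mm²; (whole slice rotated 20° about Z — lengths, areas and connectivity unchanged). Checking containment: the cross-section at z = 10 is a subset of the cross-section at z = 9.75.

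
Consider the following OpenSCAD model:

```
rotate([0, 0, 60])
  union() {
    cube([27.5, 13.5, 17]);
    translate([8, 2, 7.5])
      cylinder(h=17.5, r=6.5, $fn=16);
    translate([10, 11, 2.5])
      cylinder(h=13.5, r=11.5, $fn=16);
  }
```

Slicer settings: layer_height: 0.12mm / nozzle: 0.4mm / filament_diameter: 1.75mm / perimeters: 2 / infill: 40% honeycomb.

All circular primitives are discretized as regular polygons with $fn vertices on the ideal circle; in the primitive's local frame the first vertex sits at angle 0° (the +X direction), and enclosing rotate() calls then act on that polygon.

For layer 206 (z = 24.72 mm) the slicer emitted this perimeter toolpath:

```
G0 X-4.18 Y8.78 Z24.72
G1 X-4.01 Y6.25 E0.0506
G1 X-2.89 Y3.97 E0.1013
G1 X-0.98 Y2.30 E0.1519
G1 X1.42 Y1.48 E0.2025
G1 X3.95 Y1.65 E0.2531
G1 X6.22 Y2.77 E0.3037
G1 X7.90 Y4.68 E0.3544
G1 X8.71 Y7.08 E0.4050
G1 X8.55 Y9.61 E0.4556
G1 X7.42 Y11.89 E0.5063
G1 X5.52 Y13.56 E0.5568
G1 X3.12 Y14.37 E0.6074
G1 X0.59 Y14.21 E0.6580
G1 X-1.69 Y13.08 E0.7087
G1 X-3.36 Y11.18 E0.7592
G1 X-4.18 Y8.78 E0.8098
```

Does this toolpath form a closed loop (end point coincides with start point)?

Start point (G0): (-4.18, 8.78). End point (last G1): the path returns to the start — closed.

yes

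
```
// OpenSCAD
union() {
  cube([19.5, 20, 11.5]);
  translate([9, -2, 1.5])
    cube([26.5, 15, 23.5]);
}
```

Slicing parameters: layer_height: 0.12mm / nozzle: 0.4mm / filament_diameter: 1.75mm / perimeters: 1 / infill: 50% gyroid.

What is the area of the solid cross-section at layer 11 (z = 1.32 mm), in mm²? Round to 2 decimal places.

At z = 1.32 mm: the cube is present — its section is the full 19.5×20 rectangle (area 390.00 mm²); the cube at (9, -2) is absent (z outside [1.5, 25]); Combining (union): only the 19.5×20 cube is present, so the union is just that shape — area = 390.00 mm². Overall, the cross-section is a single solid region. Net area = 390.00 mm².

390.00 mm²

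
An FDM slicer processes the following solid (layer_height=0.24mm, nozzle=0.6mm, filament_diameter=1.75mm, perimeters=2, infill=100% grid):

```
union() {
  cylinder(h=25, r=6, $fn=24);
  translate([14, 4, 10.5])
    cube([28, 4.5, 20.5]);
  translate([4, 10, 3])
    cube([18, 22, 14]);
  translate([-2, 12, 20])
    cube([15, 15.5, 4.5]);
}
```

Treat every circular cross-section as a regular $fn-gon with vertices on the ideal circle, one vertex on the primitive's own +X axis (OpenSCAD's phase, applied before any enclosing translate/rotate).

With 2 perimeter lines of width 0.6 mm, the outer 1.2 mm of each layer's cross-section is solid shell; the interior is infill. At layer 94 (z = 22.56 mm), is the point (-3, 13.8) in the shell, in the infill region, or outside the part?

outside

At z = 22.56 mm: the r=6 cylinder gives a regular 24-gon of circumradius 6 (constant along its height); the 28×4.5 cube at (14, 4) contributes its full rectangle; the cube at (4, 10) does not reach this height (z outside [3, 17]); the 15×15.5 cube at (-2, 12) contributes its full rectangle; Taking the union: the 3 present regions are separate (no shared area or edge), so areas and boundary lengths simply add and each stays a separate island — 3 connected regions. Overall, the cross-section has 3 separate islands. The nearest boundary edge runs (-2.00, 12.00)→(-2.00, 27.50); distance from the point to it = 1.00 mm. The point is not inside any of the regions above, so it lies outside the cross-section (1.00 mm from the nearest boundary).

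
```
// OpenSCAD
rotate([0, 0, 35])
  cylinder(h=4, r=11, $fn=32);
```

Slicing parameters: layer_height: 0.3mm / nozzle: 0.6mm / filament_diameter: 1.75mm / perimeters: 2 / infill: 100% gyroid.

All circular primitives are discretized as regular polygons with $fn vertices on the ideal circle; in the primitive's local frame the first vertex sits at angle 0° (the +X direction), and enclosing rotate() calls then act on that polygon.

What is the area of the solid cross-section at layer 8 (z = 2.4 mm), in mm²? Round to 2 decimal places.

377.69 mm²

At z = 2.4 mm: the r=11 cylinder contributes a regular 32-gon of circumradius 11 (area = (32/2)·11.000²·sin(360°/32) = 377.69 mm²); (whole slice rotated 35° about Z — lengths, areas and connectivity unchanged). Overall, the cross-section is a single solid region. Net area = 377.69 mm².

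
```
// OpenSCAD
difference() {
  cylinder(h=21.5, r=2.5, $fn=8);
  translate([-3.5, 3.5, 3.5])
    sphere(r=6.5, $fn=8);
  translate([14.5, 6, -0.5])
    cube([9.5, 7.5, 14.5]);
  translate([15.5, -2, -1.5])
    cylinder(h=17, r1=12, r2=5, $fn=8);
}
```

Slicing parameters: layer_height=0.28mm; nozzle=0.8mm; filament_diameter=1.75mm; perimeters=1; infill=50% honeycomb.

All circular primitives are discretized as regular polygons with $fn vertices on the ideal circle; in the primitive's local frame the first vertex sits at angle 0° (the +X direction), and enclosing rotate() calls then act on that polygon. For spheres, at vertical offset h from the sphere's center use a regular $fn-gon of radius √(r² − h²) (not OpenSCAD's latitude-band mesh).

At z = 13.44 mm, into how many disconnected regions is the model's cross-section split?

1

At z = 13.44 mm: the r=2.5 cylinder contributes a regular 8-gon of circumradius 2.5; the sphere at (-3.5, 3.5) is absent (|z−center|=9.940 > r=6.5); the cube at (14.5, 6) is present — its section is the full 9.5×7.5 rectangle; the cone at (15.5, -2) contributes a regular 8-gon of circumradius 5.848 (interpolated between r1=12 and r2=5 at t=0.879); Subtracting the remaining from the first: starting from the r=2.5 cylinder, the 9.5×7.5 cube at (14.5, 6) misses the remaining region (no effect); the cone at (15.5, -2) misses the remaining region (no effect) — 1 connected region. The result has 1 disconnected region.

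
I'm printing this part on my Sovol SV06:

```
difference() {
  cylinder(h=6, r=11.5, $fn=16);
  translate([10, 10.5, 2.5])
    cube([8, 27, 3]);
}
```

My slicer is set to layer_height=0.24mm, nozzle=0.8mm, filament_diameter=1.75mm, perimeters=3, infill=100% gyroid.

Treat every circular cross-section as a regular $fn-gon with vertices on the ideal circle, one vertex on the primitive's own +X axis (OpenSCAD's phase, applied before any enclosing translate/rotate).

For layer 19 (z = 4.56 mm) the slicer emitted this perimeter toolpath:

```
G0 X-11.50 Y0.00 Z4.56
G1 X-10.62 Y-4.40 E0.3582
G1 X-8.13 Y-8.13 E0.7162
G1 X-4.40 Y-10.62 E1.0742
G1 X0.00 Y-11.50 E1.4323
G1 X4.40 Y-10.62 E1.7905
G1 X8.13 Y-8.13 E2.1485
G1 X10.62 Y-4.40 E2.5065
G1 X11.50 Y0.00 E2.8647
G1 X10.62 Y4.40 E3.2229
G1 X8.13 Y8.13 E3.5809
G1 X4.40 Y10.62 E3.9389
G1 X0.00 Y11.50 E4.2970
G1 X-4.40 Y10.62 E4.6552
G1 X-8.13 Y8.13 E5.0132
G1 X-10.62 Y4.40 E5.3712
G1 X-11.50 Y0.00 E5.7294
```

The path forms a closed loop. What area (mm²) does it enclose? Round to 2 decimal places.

404.67 mm²

Apply the shoelace formula to the sequence of (X, Y) vertices; enclosed area = 404.67 mm².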